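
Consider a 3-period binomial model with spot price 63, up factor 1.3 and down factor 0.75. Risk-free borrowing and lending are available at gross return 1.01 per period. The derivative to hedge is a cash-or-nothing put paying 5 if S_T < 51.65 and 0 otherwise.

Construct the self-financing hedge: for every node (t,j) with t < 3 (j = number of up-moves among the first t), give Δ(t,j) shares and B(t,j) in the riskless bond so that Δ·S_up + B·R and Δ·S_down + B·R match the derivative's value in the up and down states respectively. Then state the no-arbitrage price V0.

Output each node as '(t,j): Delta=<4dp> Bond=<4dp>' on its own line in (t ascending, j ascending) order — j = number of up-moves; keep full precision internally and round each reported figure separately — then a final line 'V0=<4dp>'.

(0,0): Delta=-0.0705 Bond=7.0674
(1,0): Delta=-0.0901 Bond=8.0611
(1,1): Delta=-0.0579 Bond=6.1086
(2,0): Delta=0.0000 Bond=4.9505
(2,1): Delta=-0.1480 Bond=11.7012
(2,2): Delta=0.0000 Bond=0.0000
V0=2.6248

No-arbitrage ⇒ martingale measure with p* = (R−d)/(u−d) = 0.4727.
At expiry t=3: V(3,0)=5.0000, V(3,1)=5.0000, V(3,2)=0.0000, V(3,3)=0.0000
  t=2,j=0: stock 35.4375 → up 46.0688 (V=5.0000), down 26.5781 (V=5.0000). Price 4.9505; hedge Δ=0.0000, bond B=4.9505.
  t=2,j=1: stock 61.4250 → up 79.8525 (V=0.0000), down 46.0688 (V=5.0000). Price 2.6103; hedge Δ=-0.1480, bond B=11.7012.
  t=2,j=2: stock 106.4700 → up 138.4110 (V=0.0000), down 79.8525 (V=0.0000). Price 0.0000; hedge Δ=0.0000, bond B=0.0000.
  t=1,j=0: stock 47.2500 → up 61.4250 (V=2.6103), down 35.4375 (V=4.9505). Price 3.8061; hedge Δ=-0.0901, bond B=8.0611.
  t=1,j=1: stock 81.9000 → up 106.4700 (V=0.0000), down 61.4250 (V=2.6103). Price 1.3627; hedge Δ=-0.0579, bond B=6.1086.
  t=0,j=0: stock 63.0000 → up 81.9000 (V=1.3627), down 47.2500 (V=3.8061). Price 2.6248; hedge Δ=-0.0705, bond B=7.0674.
Each (Δ,B) replicates both successor values, so the strategy is self-financing and V0 is arbitrage-free.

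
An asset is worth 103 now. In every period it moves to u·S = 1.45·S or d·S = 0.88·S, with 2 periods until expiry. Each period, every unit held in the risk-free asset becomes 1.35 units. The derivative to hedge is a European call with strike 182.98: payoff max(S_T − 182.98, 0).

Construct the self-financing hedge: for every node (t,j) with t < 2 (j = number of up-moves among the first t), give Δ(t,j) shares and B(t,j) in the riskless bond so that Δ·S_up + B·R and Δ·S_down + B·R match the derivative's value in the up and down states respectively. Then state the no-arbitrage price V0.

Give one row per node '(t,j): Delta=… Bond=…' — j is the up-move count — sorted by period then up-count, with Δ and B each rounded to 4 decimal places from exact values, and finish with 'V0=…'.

Since d<R<u, set p* = (R−d)/(u−d) = 0.8246; price each node as the discounted p*-expectation of its children.
Terminal values V(2,·): V(2,0)=0.0000, V(2,1)=0.0000, V(2,2)=33.5775
(1,0): S=90.6400. Δ = (V_up−V_dn)/(S_up−S_dn) = (0.0000−0.0000)/(131.4280−79.7632) = 0.0000. V = [p*·0.0000 + (1−p*)·0.0000]/1.35 = 0.0000. B = V − Δ·S = 0.0000.
(1,1): S=149.3500. Δ = (V_up−V_dn)/(S_up−S_dn) = (33.5775−0.0000)/(216.5575−131.4280) = 0.3944. V = [p*·33.5775 + (1−p*)·0.0000]/1.35 = 20.5087. B = V − Δ·S = -38.3992.
(0,0): S=103.0000. Δ = (V_up−V_dn)/(S_up−S_dn) = (20.5087−0.0000)/(149.3500−90.6400) = 0.3493. V = [p*·20.5087 + (1−p*)·0.0000]/1.35 = 12.5264. B = V − Δ·S = -23.4537.
Each (Δ,B) replicates both successor values, so the strategy is self-financing and V0 is arbitrage-free.

(0,0): Delta=0.3493 Bond=-23.4537
(1,0): Delta=0.0000 Bond=0.0000
(1,1): Delta=0.3944 Bond=-38.3992
V0=12.5264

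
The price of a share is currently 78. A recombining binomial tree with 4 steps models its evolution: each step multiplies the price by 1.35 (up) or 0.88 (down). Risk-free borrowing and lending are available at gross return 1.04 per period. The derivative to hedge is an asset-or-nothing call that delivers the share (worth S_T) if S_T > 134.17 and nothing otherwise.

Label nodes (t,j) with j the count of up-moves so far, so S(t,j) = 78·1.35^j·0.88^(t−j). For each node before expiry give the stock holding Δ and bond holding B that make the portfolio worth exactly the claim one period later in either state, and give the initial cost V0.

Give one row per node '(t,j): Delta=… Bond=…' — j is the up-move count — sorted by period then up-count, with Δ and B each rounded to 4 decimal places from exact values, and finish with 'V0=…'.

(0,0): Delta=1.0254 Bond=-61.9811
(1,0): Delta=0.5609 Bond=-32.5767
(1,1): Delta=1.6121 Bond=-126.2349
(2,0): Delta=0.0000 Bond=0.0000
(2,1): Delta=1.2693 Bond=-99.5219
(2,2): Delta=2.0450 Bond=-192.8238
(3,0): Delta=0.0000 Bond=0.0000
(3,1): Delta=0.0000 Bond=0.0000
(3,2): Delta=2.8723 Bond=-304.0395
(3,3): Delta=1.0000 Bond=0.0000
V0=18.0000

No-arbitrage ⇒ martingale measure with p* = (R−d)/(u−d) = 0.3404.
Terminal values V(4,·): V(4,0)=0.0000, V(4,1)=0.0000, V(4,2)=0.0000, V(4,3)=168.8801, V(4,4)=259.0775
Node (3,0) S=53.1548: V=(p*·0.0000+(1−p*)·0.0000)/1.04=0.0000; Δ=(0.0000−0.0000)/(71.7590−46.7762)=0.0000; B=V−Δ·S=0.0000
Node (3,1) S=81.5443: V=(p*·0.0000+(1−p*)·0.0000)/1.04=0.0000; Δ=(0.0000−0.0000)/(110.0848−71.7590)=0.0000; B=V−Δ·S=0.0000
Node (3,2) S=125.0964: V=(p*·168.8801+(1−p*)·0.0000)/1.04=55.2799; Δ=(168.8801−0.0000)/(168.8801−110.0848)=2.8723; B=V−Δ·S=-304.0395
Node (3,3) S=191.9093: V=(p*·259.0775+(1−p*)·168.8801)/1.04=191.9093; Δ=(259.0775−168.8801)/(259.0775−168.8801)=1.0000; B=V−Δ·S=0.0000
Node (2,0) S=60.4032: V=(p*·0.0000+(1−p*)·0.0000)/1.04=0.0000; Δ=(0.0000−0.0000)/(81.5443−53.1548)=0.0000; B=V−Δ·S=0.0000
Node (2,1) S=92.6640: V=(p*·55.2799+(1−p*)·0.0000)/1.04=18.0949; Δ=(55.2799−0.0000)/(125.0964−81.5443)=1.2693; B=V−Δ·S=-99.5219
Node (2,2) S=142.1550: V=(p*·191.9093+(1−p*)·55.2799)/1.04=97.8770; Δ=(191.9093−55.2799)/(191.9093−125.0964)=2.0450; B=V−Δ·S=-192.8238
Node (1,0) S=68.6400: V=(p*·18.0949+(1−p*)·0.0000)/1.04=5.9230; Δ=(18.0949−0.0000)/(92.6640−60.4032)=0.5609; B=V−Δ·S=-32.5767
Node (1,1) S=105.3000: V=(p*·97.8770+(1−p*)·18.0949)/1.04=43.5142; Δ=(97.8770−18.0949)/(142.1550−92.6640)=1.6121; B=V−Δ·S=-126.2349
Node (0,0) S=78.0000: V=(p*·43.5142+(1−p*)·5.9230)/1.04=18.0000; Δ=(43.5142−5.9230)/(105.3000−68.6400)=1.0254; B=V−Δ·S=-61.9811
Check: Δ(0,0)·S0 + B(0,0) = 18.0000 = V0.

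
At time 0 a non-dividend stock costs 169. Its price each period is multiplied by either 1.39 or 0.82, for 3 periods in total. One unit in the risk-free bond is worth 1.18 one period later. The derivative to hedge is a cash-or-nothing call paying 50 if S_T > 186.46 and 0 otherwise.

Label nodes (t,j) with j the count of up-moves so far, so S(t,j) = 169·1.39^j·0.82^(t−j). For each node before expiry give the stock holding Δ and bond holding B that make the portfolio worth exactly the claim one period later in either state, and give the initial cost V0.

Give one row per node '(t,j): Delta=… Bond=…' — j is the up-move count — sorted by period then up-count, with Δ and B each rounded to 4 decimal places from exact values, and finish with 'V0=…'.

(0,0): Delta=0.1735 Bond=-8.2346
(1,0): Delta=0.3388 Bond=-32.6267
(1,1): Delta=0.1166 Bond=3.6473
(2,0): Delta=0.0000 Bond=0.0000
(2,1): Delta=0.4554 Bond=-60.9575
(2,2): Delta=0.0000 Bond=42.3729
V0=21.0833

Risk-neutral probability p* = (R−d)/(u−d) = (1.18−0.82)/(1.39−0.82) = 0.6316.
Terminal payoffs: V(3,0)=0.0000, V(3,1)=0.0000, V(3,2)=50.0000, V(3,3)=50.0000
Node (2,0) S=113.6356: V=(p*·0.0000+(1−p*)·0.0000)/1.18=0.0000; Δ=(0.0000−0.0000)/(157.9535−93.1812)=0.0000; B=V−Δ·S=0.0000
Node (2,1) S=192.6262: V=(p*·50.0000+(1−p*)·0.0000)/1.18=26.7618; Δ=(50.0000−0.0000)/(267.7504−157.9535)=0.4554; B=V−Δ·S=-60.9575
Node (2,2) S=326.5249: V=(p*·50.0000+(1−p*)·50.0000)/1.18=42.3729; Δ=(50.0000−50.0000)/(453.8696−267.7504)=0.0000; B=V−Δ·S=42.3729
Node (1,0) S=138.5800: V=(p*·26.7618+(1−p*)·0.0000)/1.18=14.3239; Δ=(26.7618−0.0000)/(192.6262−113.6356)=0.3388; B=V−Δ·S=-32.6267
Node (1,1) S=234.9100: V=(p*·42.3729+(1−p*)·26.7618)/1.18=31.0351; Δ=(42.3729−26.7618)/(326.5249−192.6262)=0.1166; B=V−Δ·S=3.6473
Node (0,0) S=169.0000: V=(p*·31.0351+(1−p*)·14.3239)/1.18=21.0833; Δ=(31.0351−14.3239)/(234.9100−138.5800)=0.1735; B=V−Δ·S=-8.2346
Check: Δ(0,0)·S0 + B(0,0) = 21.0833 = V0.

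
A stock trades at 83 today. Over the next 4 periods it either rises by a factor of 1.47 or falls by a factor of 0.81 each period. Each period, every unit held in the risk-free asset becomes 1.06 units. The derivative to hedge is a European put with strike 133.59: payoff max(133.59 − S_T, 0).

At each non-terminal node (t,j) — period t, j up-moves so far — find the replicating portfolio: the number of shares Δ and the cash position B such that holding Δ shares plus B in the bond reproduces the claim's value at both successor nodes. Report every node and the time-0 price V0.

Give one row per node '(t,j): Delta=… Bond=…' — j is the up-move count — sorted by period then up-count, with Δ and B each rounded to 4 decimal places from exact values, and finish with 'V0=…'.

(0,0): Delta=-0.5273 Bond=79.2782
(1,0): Delta=-0.7699 Bond=100.3417
(1,1): Delta=-0.3081 Bond=57.2917
(2,0): Delta=-1.0000 Bond=118.8946
(2,1): Delta=-0.5619 Bond=85.8090
(2,2): Delta=-0.0788 Bond=19.5983
(3,0): Delta=-1.0000 Bond=126.0283
(3,1): Delta=-1.0000 Bond=126.0283
(3,2): Delta=-0.1660 Bond=33.4414
(3,3): Delta=0.0000 Bond=0.0000
V0=35.5115

Since d<R<u, set p* = (R−d)/(u−d) = 0.3788; price each node as the discounted p*-expectation of its children.
Terminal values V(4,·): V(4,0)=97.8612, V(4,1)=68.7489, V(4,2)=15.9154, V(4,3)=0.0000, V(4,4)=0.0000
(3,0): S=44.1096. Δ = (V_up−V_dn)/(S_up−S_dn) = (68.7489−97.8612)/(64.8411−35.7288) = -1.0000. V = [p*·68.7489 + (1−p*)·97.8612]/1.06 = 81.9187. B = V − Δ·S = 126.0283.
(3,1): S=80.0508. Δ = (V_up−V_dn)/(S_up−S_dn) = (15.9154−68.7489)/(117.6746−64.8411) = -1.0000. V = [p*·15.9154 + (1−p*)·68.7489]/1.06 = 45.9775. B = V − Δ·S = 126.0283.
(3,2): S=145.2773. Δ = (V_up−V_dn)/(S_up−S_dn) = (0.0000−15.9154)/(213.5576−117.6746) = -0.1660. V = [p*·0.0000 + (1−p*)·15.9154]/1.06 = 9.3272. B = V − Δ·S = 33.4414.
(3,3): S=263.6514. Δ = (V_up−V_dn)/(S_up−S_dn) = (0.0000−0.0000)/(387.5676−213.5576) = 0.0000. V = [p*·0.0000 + (1−p*)·0.0000]/1.06 = 0.0000. B = V − Δ·S = 0.0000.
(2,0): S=54.4563. Δ = (V_up−V_dn)/(S_up−S_dn) = (45.9775−81.9187)/(80.0508−44.1096) = -1.0000. V = [p*·45.9775 + (1−p*)·81.9187]/1.06 = 64.4383. B = V − Δ·S = 118.8946.
(2,1): S=98.8281. Δ = (V_up−V_dn)/(S_up−S_dn) = (9.3272−45.9775)/(145.2773−80.0508) = -0.5619. V = [p*·9.3272 + (1−p*)·45.9775]/1.06 = 30.2781. B = V − Δ·S = 85.8090.
(2,2): S=179.3547. Δ = (V_up−V_dn)/(S_up−S_dn) = (0.0000−9.3272)/(263.6514−145.2773) = -0.0788. V = [p*·0.0000 + (1−p*)·9.3272]/1.06 = 5.4662. B = V − Δ·S = 19.5983.
(1,0): S=67.2300. Δ = (V_up−V_dn)/(S_up−S_dn) = (30.2781−64.4383)/(98.8281−54.4563) = -0.7699. V = [p*·30.2781 + (1−p*)·64.4383]/1.06 = 48.5838. B = V − Δ·S = 100.3417.
(1,1): S=122.0100. Δ = (V_up−V_dn)/(S_up−S_dn) = (5.4662−30.2781)/(179.3547−98.8281) = -0.3081. V = [p*·5.4662 + (1−p*)·30.2781]/1.06 = 19.6978. B = V − Δ·S = 57.2917.
(0,0): S=83.0000. Δ = (V_up−V_dn)/(S_up−S_dn) = (19.6978−48.5838)/(122.0100−67.2300) = -0.5273. V = [p*·19.6978 + (1−p*)·48.5838]/1.06 = 35.5115. B = V − Δ·S = 79.2782.
The time-0 hedge costs 35.5115, which is the no-arbitrage price.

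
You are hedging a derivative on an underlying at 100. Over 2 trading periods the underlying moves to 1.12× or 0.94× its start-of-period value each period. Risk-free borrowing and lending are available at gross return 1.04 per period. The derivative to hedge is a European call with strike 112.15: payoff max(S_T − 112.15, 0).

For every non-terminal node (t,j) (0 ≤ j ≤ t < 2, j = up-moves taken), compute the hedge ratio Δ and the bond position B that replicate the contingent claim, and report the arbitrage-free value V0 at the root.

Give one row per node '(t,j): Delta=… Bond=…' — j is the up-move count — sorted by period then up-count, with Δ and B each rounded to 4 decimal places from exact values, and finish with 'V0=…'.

The replicating-portfolio and risk-neutral prices coincide; use p* = (1.04−0.94)/(1.12−0.94) = 0.5556 for the latter.
Terminal payoffs: V(2,0)=0.0000, V(2,1)=0.0000, V(2,2)=13.2900
Node (1,0) S=94.0000: V=(p*·0.0000+(1−p*)·0.0000)/1.04=0.0000; Δ=(0.0000−0.0000)/(105.2800−88.3600)=0.0000; B=V−Δ·S=0.0000
Node (1,1) S=112.0000: V=(p*·13.2900+(1−p*)·0.0000)/1.04=7.0994; Δ=(13.2900−0.0000)/(125.4400−105.2800)=0.6592; B=V−Δ·S=-66.7340
Node (0,0) S=100.0000: V=(p*·7.0994+(1−p*)·0.0000)/1.04=3.7924; Δ=(7.0994−0.0000)/(112.0000−94.0000)=0.3944; B=V−Δ·S=-35.6485
Each (Δ,B) replicates both successor values, so the strategy is self-financing and V0 is arbitrage-free.

(0,0): Delta=0.3944 Bond=-35.6485
(1,0): Delta=0.0000 Bond=0.0000
(1,1): Delta=0.6592 Bond=-66.7340
V0=3.7924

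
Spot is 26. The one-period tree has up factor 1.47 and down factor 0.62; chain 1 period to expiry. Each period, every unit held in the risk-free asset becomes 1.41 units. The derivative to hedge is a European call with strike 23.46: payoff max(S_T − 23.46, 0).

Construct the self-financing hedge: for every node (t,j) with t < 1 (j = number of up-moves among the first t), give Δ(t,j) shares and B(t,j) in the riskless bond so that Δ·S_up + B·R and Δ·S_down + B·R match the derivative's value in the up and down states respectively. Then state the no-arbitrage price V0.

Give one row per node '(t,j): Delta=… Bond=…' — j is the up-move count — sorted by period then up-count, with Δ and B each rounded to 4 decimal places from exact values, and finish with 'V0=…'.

(0,0): Delta=0.6679 Bond=-7.6355
V0=9.7292

Risk-neutral probability p* = (R−d)/(u−d) = (1.41−0.62)/(1.47−0.62) = 0.9294.
Terminal payoffs: V(1,0)=0.0000, V(1,1)=14.7600
(0,0): S=26.0000. Δ = (V_up−V_dn)/(S_up−S_dn) = (14.7600−0.0000)/(38.2200−16.1200) = 0.6679. V = [p*·14.7600 + (1−p*)·0.0000]/1.41 = 9.7292. B = V − Δ·S = -7.6355.
Self-financing check: at every node Δ·S+B equals the discounted successor values.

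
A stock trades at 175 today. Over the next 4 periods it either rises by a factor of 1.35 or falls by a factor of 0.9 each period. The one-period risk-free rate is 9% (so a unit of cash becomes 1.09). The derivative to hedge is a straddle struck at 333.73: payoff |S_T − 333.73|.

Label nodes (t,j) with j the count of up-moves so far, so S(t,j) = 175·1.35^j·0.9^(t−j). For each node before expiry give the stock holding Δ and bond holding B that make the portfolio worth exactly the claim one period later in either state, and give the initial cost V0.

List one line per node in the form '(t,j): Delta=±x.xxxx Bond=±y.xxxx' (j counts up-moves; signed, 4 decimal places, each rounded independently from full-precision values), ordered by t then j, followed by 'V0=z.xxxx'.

(0,0): Delta=-0.3881 Bond=153.7413
(1,0): Delta=-0.7723 Bond=228.0882
(1,1): Delta=-0.0376 Bond=84.7744
(2,0): Delta=-1.0000 Bond=280.8939
(2,1): Delta=-0.5646 Bond=204.4467
(2,2): Delta=0.4431 Bond=-60.9173
(3,0): Delta=-1.0000 Bond=306.1743
(3,1): Delta=-1.0000 Bond=306.1743
(3,2): Delta=-0.1673 Bond=108.8200
(3,3): Delta=1.0000 Bond=-306.1743
V0=85.8239

Since d<R<u, set p* = (R−d)/(u−d) = 0.4222; price each node as the discounted p*-expectation of its children.
At expiry t=4: V(4,0)=218.9125, V(4,1)=161.5037, V(4,2)=75.3906, V(4,3)=53.7791, V(4,4)=247.5336
(3,0): S=127.5750. Δ = (V_up−V_dn)/(S_up−S_dn) = (161.5037−218.9125)/(172.2263−114.8175) = -1.0000. V = [p*·161.5037 + (1−p*)·218.9125]/1.09 = 178.5993. B = V − Δ·S = 306.1743.
(3,1): S=191.3625. Δ = (V_up−V_dn)/(S_up−S_dn) = (75.3906−161.5037)/(258.3394−172.2263) = -1.0000. V = [p*·75.3906 + (1−p*)·161.5037]/1.09 = 114.8118. B = V − Δ·S = 306.1743.
(3,2): S=287.0438. Δ = (V_up−V_dn)/(S_up−S_dn) = (53.7791−75.3906)/(387.5091−258.3394) = -0.1673. V = [p*·53.7791 + (1−p*)·75.3906]/1.09 = 60.7943. B = V − Δ·S = 108.8200.
(3,3): S=430.5656. Δ = (V_up−V_dn)/(S_up−S_dn) = (247.5336−53.7791)/(581.2636−387.5091) = 1.0000. V = [p*·247.5336 + (1−p*)·53.7791]/1.09 = 124.3913. B = V − Δ·S = -306.1743.
(2,0): S=141.7500. Δ = (V_up−V_dn)/(S_up−S_dn) = (114.8118−178.5993)/(191.3625−127.5750) = -1.0000. V = [p*·114.8118 + (1−p*)·178.5993]/1.09 = 139.1439. B = V − Δ·S = 280.8939.
(2,1): S=212.6250. Δ = (V_up−V_dn)/(S_up−S_dn) = (60.7943−114.8118)/(287.0438−191.3625) = -0.5646. V = [p*·60.7943 + (1−p*)·114.8118]/1.09 = 84.4077. B = V − Δ·S = 204.4467.
(2,2): S=318.9375. Δ = (V_up−V_dn)/(S_up−S_dn) = (124.3913−60.7943)/(430.5656−287.0438) = 0.4431. V = [p*·124.3913 + (1−p*)·60.7943]/1.09 = 80.4095. B = V − Δ·S = -60.9173.
(1,0): S=157.5000. Δ = (V_up−V_dn)/(S_up−S_dn) = (84.4077−139.1439)/(212.6250−141.7500) = -0.7723. V = [p*·84.4077 + (1−p*)·139.1439]/1.09 = 106.4523. B = V − Δ·S = 228.0882.
(1,1): S=236.2500. Δ = (V_up−V_dn)/(S_up−S_dn) = (80.4095−84.4077)/(318.9375−212.6250) = -0.0376. V = [p*·80.4095 + (1−p*)·84.4077]/1.09 = 75.8895. B = V − Δ·S = 84.7744.
(0,0): S=175.0000. Δ = (V_up−V_dn)/(S_up−S_dn) = (75.8895−106.4523)/(236.2500−157.5000) = -0.3881. V = [p*·75.8895 + (1−p*)·106.4523]/1.09 = 85.8239. B = V − Δ·S = 153.7413.
Self-financing check: at every node Δ·S+B equals the discounted successor values.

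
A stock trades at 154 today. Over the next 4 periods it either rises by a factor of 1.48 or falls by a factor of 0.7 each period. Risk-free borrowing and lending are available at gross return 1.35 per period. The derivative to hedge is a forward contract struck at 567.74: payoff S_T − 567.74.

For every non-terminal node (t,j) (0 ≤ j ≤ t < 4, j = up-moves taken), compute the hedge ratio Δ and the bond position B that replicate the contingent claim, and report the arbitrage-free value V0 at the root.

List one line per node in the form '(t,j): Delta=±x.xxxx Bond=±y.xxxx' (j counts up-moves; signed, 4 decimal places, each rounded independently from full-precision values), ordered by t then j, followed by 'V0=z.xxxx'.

(0,0): Delta=1.0000 Bond=-170.9285
(1,0): Delta=1.0000 Bond=-230.7534
(1,1): Delta=1.0000 Bond=-230.7534
(2,0): Delta=1.0000 Bond=-311.5171
(2,1): Delta=1.0000 Bond=-311.5171
(2,2): Delta=1.0000 Bond=-311.5171
(3,0): Delta=1.0000 Bond=-420.5481
(3,1): Delta=1.0000 Bond=-420.5481
(3,2): Delta=1.0000 Bond=-420.5481
(3,3): Delta=1.0000 Bond=-420.5481
V0=-16.9285

No-arbitrage ⇒ martingale measure with p* = (R−d)/(u−d) = 0.8333.
Terminal payoffs: V(4,0)=-530.7646, V(4,1)=-489.5634, V(4,2)=-402.4524, V(4,3)=-218.2748, V(4,4)=171.1292
  t=3,j=0: stock 52.8220 → up 78.1766 (V=-489.5634), down 36.9754 (V=-530.7646). Price -367.7261; hedge Δ=1.0000, bond B=-420.5481.
  t=3,j=1: stock 111.6808 → up 165.2876 (V=-402.4524), down 78.1766 (V=-489.5634). Price -308.8673; hedge Δ=1.0000, bond B=-420.5481.
  t=3,j=2: stock 236.1251 → up 349.4652 (V=-218.2748), down 165.2876 (V=-402.4524). Price -184.4230; hedge Δ=1.0000, bond B=-420.5481.
  t=3,j=3: stock 499.2360 → up 738.8692 (V=171.1292), down 349.4652 (V=-218.2748). Price 78.6878; hedge Δ=1.0000, bond B=-420.5481.
  t=2,j=0: stock 75.4600 → up 111.6808 (V=-308.8673), down 52.8220 (V=-367.7261). Price -236.0571; hedge Δ=1.0000, bond B=-311.5171.
  t=2,j=1: stock 159.5440 → up 236.1251 (V=-184.4230), down 111.6808 (V=-308.8673). Price -151.9731; hedge Δ=1.0000, bond B=-311.5171.
  t=2,j=2: stock 337.3216 → up 499.2360 (V=78.6878), down 236.1251 (V=-184.4230). Price 25.8045; hedge Δ=1.0000, bond B=-311.5171.
  t=1,j=0: stock 107.8000 → up 159.5440 (V=-151.9731), down 75.4600 (V=-236.0571). Price -122.9534; hedge Δ=1.0000, bond B=-230.7534.
  t=1,j=1: stock 227.9200 → up 337.3216 (V=25.8045), down 159.5440 (V=-151.9731). Price -2.8334; hedge Δ=1.0000, bond B=-230.7534.
  t=0,j=0: stock 154.0000 → up 227.9200 (V=-2.8334), down 107.8000 (V=-122.9534). Price -16.9285; hedge Δ=1.0000, bond B=-170.9285.
The time-0 hedge costs -16.9285, which is the no-arbitrage price.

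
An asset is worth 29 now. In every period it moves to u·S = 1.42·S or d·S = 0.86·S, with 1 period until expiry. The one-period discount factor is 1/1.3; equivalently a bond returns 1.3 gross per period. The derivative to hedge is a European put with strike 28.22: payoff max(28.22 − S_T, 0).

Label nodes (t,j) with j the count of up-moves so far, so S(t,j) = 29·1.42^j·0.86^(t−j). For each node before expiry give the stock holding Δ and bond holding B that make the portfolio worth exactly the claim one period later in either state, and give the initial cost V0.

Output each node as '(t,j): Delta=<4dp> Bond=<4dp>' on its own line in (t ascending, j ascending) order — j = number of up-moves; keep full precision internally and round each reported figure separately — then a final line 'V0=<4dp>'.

Risk-neutral probability p* = (R−d)/(u−d) = (1.3−0.86)/(1.42−0.86) = 0.7857.
Payoff layer (t=1): V(1,0)=3.2800, V(1,1)=0.0000
  t=0,j=0: stock 29.0000 → up 41.1800 (V=0.0000), down 24.9400 (V=3.2800). Price 0.5407; hedge Δ=-0.2020, bond B=6.3978.
Self-financing check: at every node Δ·S+B equals the discounted successor values.

(0,0): Delta=-0.2020 Bond=6.3978
V0=0.5407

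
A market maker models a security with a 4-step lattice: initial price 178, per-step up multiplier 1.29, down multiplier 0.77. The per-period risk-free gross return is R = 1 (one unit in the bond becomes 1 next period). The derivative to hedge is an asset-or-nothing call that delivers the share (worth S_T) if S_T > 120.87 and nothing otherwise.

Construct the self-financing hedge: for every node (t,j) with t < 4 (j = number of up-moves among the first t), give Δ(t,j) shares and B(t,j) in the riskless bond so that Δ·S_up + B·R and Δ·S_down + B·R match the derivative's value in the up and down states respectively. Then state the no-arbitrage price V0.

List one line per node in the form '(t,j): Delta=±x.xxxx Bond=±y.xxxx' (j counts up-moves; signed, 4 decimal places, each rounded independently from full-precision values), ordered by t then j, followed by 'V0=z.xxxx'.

(0,0): Delta=1.3882 Bond=-107.3256
(1,0): Delta=1.5412 Bond=-128.2973
(1,1): Delta=1.2731 Bond=-80.8831
(2,0): Delta=1.4155 Bond=-115.0251
(2,1): Delta=1.6359 Bond=-145.0317
(2,2): Delta=1.0000 Bond=0.0000
(3,0): Delta=0.0000 Bond=0.0000
(3,1): Delta=2.4808 Bond=-260.0568
(3,2): Delta=1.0000 Bond=0.0000
(3,3): Delta=1.0000 Bond=0.0000
V0=139.7772

No-arbitrage ⇒ martingale measure with p* = (R−d)/(u−d) = 0.4423.
At expiry t=4: V(4,0)=0.0000, V(4,1)=0.0000, V(4,2)=175.6228, V(4,3)=294.2252, V(4,4)=492.9227
  t=3,j=0: stock 81.2629 → up 104.8291 (V=0.0000), down 62.5724 (V=0.0000). Price 0.0000; hedge Δ=0.0000, bond B=0.0000.
  t=3,j=1: stock 136.1417 → up 175.6228 (V=175.6228), down 104.8291 (V=0.0000). Price 77.6793; hedge Δ=2.4808, bond B=-260.0568.
  t=3,j=2: stock 228.0815 → up 294.2252 (V=294.2252), down 175.6228 (V=175.6228). Price 228.0815; hedge Δ=1.0000, bond B=0.0000.
  t=3,j=3: stock 382.1106 → up 492.9227 (V=492.9227), down 294.2252 (V=294.2252). Price 382.1106; hedge Δ=1.0000, bond B=0.0000.
  t=2,j=0: stock 105.5362 → up 136.1417 (V=77.6793), down 81.2629 (V=0.0000). Price 34.3582; hedge Δ=1.4155, bond B=-115.0251.
  t=2,j=1: stock 176.8074 → up 228.0815 (V=228.0815), down 136.1417 (V=77.6793). Price 144.2034; hedge Δ=1.6359, bond B=-145.0317.
  t=2,j=2: stock 296.2098 → up 382.1106 (V=382.1106), down 228.0815 (V=228.0815). Price 296.2098; hedge Δ=1.0000, bond B=0.0000.
  t=1,j=0: stock 137.0600 → up 176.8074 (V=144.2034), down 105.5362 (V=34.3582). Price 82.9435; hedge Δ=1.5412, bond B=-128.2973.
  t=1,j=1: stock 229.6200 → up 296.2098 (V=296.2098), down 176.8074 (V=144.2034). Price 211.4370; hedge Δ=1.2731, bond B=-80.8831.
  t=0,j=0: stock 178.0000 → up 229.6200 (V=211.4370), down 137.0600 (V=82.9435). Price 139.7772; hedge Δ=1.3882, bond B=-107.3256.
Each (Δ,B) replicates both successor values, so the strategy is self-financing and V0 is arbitrage-free.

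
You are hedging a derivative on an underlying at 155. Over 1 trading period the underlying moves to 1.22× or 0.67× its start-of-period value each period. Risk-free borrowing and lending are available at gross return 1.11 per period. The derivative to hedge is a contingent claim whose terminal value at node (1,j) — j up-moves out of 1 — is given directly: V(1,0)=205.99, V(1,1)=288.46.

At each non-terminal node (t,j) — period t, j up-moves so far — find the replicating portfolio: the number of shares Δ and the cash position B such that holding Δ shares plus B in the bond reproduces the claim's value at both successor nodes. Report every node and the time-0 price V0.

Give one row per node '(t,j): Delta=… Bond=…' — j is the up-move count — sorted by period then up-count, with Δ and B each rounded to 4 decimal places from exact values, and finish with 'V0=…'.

Since d<R<u, set p* = (R−d)/(u−d) = 0.8000; price each node as the discounted p*-expectation of its children.
Terminal values V(1,·): V(1,0)=205.9900, V(1,1)=288.4600
Node (0,0) S=155.0000: V=(p*·288.4600+(1−p*)·205.9900)/1.11=245.0144; Δ=(288.4600−205.9900)/(189.1000−103.8500)=0.9674; B=V−Δ·S=95.0690
Self-financing check: at every node Δ·S+B equals the discounted successor values.

(0,0): Delta=0.9674 Bond=95.0690
V0=245.0144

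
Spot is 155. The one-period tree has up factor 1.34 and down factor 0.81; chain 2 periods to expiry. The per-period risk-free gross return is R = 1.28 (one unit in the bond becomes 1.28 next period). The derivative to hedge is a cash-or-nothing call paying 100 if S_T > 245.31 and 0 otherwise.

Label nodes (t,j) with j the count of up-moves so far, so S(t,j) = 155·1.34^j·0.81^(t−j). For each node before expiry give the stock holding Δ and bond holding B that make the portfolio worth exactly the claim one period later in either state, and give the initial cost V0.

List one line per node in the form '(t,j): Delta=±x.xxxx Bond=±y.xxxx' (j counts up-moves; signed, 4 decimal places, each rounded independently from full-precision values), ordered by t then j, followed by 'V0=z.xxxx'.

Under the risk-neutral measure, an up-move has probability p* = (R−d)/(u−d) = 0.8868 and values discount at R = 1.28.
At expiry t=2: V(2,0)=0.0000, V(2,1)=0.0000, V(2,2)=100.0000
Node (1,0) S=125.5500: V=(p*·0.0000+(1−p*)·0.0000)/1.28=0.0000; Δ=(0.0000−0.0000)/(168.2370−101.6955)=0.0000; B=V−Δ·S=0.0000
Node (1,1) S=207.7000: V=(p*·100.0000+(1−p*)·0.0000)/1.28=69.2807; Δ=(100.0000−0.0000)/(278.3180−168.2370)=0.9084; B=V−Δ·S=-119.3986
Node (0,0) S=155.0000: V=(p*·69.2807+(1−p*)·0.0000)/1.28=47.9981; Δ=(69.2807−0.0000)/(207.7000−125.5500)=0.8433; B=V−Δ·S=-82.7201
Each (Δ,B) replicates both successor values, so the strategy is self-financing and V0 is arbitrage-free.

(0,0): Delta=0.8433 Bond=-82.7201
(1,0): Delta=0.0000 Bond=0.0000
(1,1): Delta=0.9084 Bond=-119.3986
V0=47.9981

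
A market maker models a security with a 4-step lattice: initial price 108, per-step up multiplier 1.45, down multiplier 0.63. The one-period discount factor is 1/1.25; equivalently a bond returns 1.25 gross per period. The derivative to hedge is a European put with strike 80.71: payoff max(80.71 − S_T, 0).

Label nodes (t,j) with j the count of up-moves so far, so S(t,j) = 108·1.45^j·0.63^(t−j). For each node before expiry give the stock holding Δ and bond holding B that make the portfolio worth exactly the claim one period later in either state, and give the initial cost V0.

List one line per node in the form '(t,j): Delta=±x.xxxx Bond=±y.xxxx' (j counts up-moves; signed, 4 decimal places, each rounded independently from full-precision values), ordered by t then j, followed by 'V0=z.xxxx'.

(0,0): Delta=-0.0343 Bond=4.5408
(1,0): Delta=-0.1909 Bond=16.3337
(1,1): Delta=-0.0123 Bond=2.2380
(2,0): Delta=-0.8380 Bond=48.1544
(2,1): Delta=-0.1002 Bond=11.4696
(2,2): Delta=0.0000 Bond=0.0000
(3,0): Delta=-1.0000 Bond=64.5680
(3,1): Delta=-0.8153 Bond=58.7818
(3,2): Delta=0.0000 Bond=0.0000
(3,3): Delta=0.0000 Bond=0.0000
V0=0.8392

No-arbitrage ⇒ martingale measure with p* = (R−d)/(u−d) = 0.7561.
Terminal payoffs: V(4,0)=63.6968, V(4,1)=41.5526, V(4,2)=0.0000, V(4,3)=0.0000, V(4,4)=0.0000
  t=3,j=0: stock 27.0051 → up 39.1574 (V=41.5526), down 17.0132 (V=63.6968). Price 37.5629; hedge Δ=-1.0000, bond B=64.5680.
  t=3,j=1: stock 62.1545 → up 90.1241 (V=0.0000), down 39.1574 (V=41.5526). Price 8.1078; hedge Δ=-0.8153, bond B=58.7818.
  t=3,j=2: stock 143.0541 → up 207.4284 (V=0.0000), down 90.1241 (V=0.0000). Price 0.0000; hedge Δ=0.0000, bond B=0.0000.
  t=3,j=3: stock 329.2515 → up 477.4147 (V=0.0000), down 207.4284 (V=0.0000). Price 0.0000; hedge Δ=0.0000, bond B=0.0000.
  t=2,j=0: stock 42.8652 → up 62.1545 (V=8.1078), down 27.0051 (V=37.5629). Price 12.2336; hedge Δ=-0.8380, bond B=48.1544.
  t=2,j=1: stock 98.6580 → up 143.0541 (V=0.0000), down 62.1545 (V=8.1078). Price 1.5820; hedge Δ=-0.1002, bond B=11.4696.
  t=2,j=2: stock 227.0700 → up 329.2515 (V=0.0000), down 143.0541 (V=0.0000). Price 0.0000; hedge Δ=0.0000, bond B=0.0000.
  t=1,j=0: stock 68.0400 → up 98.6580 (V=1.5820), down 42.8652 (V=12.2336). Price 3.3440; hedge Δ=-0.1909, bond B=16.3337.
  t=1,j=1: stock 156.6000 → up 227.0700 (V=0.0000), down 98.6580 (V=1.5820). Price 0.3087; hedge Δ=-0.0123, bond B=2.2380.
  t=0,j=0: stock 108.0000 → up 156.6000 (V=0.3087), down 68.0400 (V=3.3440). Price 0.8392; hedge Δ=-0.0343, bond B=4.5408.
Self-financing check: at every node Δ·S+B equals the discounted successor values.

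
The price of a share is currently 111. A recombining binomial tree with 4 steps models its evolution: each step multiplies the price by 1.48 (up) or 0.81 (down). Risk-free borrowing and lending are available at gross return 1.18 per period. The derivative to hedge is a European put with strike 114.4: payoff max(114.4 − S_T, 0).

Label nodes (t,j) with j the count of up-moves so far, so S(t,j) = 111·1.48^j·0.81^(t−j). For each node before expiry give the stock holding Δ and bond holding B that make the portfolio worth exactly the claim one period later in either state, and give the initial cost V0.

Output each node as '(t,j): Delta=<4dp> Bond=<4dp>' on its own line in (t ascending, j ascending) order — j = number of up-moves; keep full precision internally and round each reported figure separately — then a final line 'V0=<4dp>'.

(0,0): Delta=-0.1027 Bond=15.5509
(1,0): Delta=-0.2542 Bond=31.9745
(1,1): Delta=-0.0354 Bond=7.3033
(2,0): Delta=-0.5672 Bond=60.5258
(2,1): Delta=-0.1153 Bond=19.2467
(2,2): Delta=0.0000 Bond=0.0000
(3,0): Delta=-1.0000 Bond=96.9492
(3,1): Delta=-0.3752 Bond=50.7215
(3,2): Delta=0.0000 Bond=0.0000
(3,3): Delta=0.0000 Bond=0.0000
V0=4.1525

Since d<R<u, set p* = (R−d)/(u−d) = 0.5522; price each node as the discounted p*-expectation of its children.
Terminal values V(4,·): V(4,0)=66.6181, V(4,1)=27.0949, V(4,2)=0.0000, V(4,3)=0.0000, V(4,4)=0.0000
(3,0): S=58.9900. Δ = (V_up−V_dn)/(S_up−S_dn) = (27.0949−66.6181)/(87.3051−47.7819) = -1.0000. V = [p*·27.0949 + (1−p*)·66.6181]/1.18 = 37.9592. B = V − Δ·S = 96.9492.
(3,1): S=107.7841. Δ = (V_up−V_dn)/(S_up−S_dn) = (0.0000−27.0949)/(159.5205−87.3051) = -0.3752. V = [p*·0.0000 + (1−p*)·27.0949]/1.18 = 10.2814. B = V − Δ·S = 50.7215.
(3,2): S=196.9389. Δ = (V_up−V_dn)/(S_up−S_dn) = (0.0000−0.0000)/(291.4695−159.5205) = 0.0000. V = [p*·0.0000 + (1−p*)·0.0000]/1.18 = 0.0000. B = V − Δ·S = 0.0000.
(3,3): S=359.8389. Δ = (V_up−V_dn)/(S_up−S_dn) = (0.0000−0.0000)/(532.5616−291.4695) = 0.0000. V = [p*·0.0000 + (1−p*)·0.0000]/1.18 = 0.0000. B = V − Δ·S = 0.0000.
(2,0): S=72.8271. Δ = (V_up−V_dn)/(S_up−S_dn) = (10.2814−37.9592)/(107.7841−58.9900) = -0.5672. V = [p*·10.2814 + (1−p*)·37.9592]/1.18 = 19.2156. B = V − Δ·S = 60.5258.
(2,1): S=133.0668. Δ = (V_up−V_dn)/(S_up−S_dn) = (0.0000−10.2814)/(196.9389−107.7841) = -0.1153. V = [p*·0.0000 + (1−p*)·10.2814]/1.18 = 3.9014. B = V − Δ·S = 19.2467.
(2,2): S=243.1344. Δ = (V_up−V_dn)/(S_up−S_dn) = (0.0000−0.0000)/(359.8389−196.9389) = 0.0000. V = [p*·0.0000 + (1−p*)·0.0000]/1.18 = 0.0000. B = V − Δ·S = 0.0000.
(1,0): S=89.9100. Δ = (V_up−V_dn)/(S_up−S_dn) = (3.9014−19.2156)/(133.0668−72.8271) = -0.2542. V = [p*·3.9014 + (1−p*)·19.2156]/1.18 = 9.1174. B = V − Δ·S = 31.9745.
(1,1): S=164.2800. Δ = (V_up−V_dn)/(S_up−S_dn) = (0.0000−3.9014)/(243.1344−133.0668) = -0.0354. V = [p*·0.0000 + (1−p*)·3.9014]/1.18 = 1.4804. B = V − Δ·S = 7.3033.
(0,0): S=111.0000. Δ = (V_up−V_dn)/(S_up−S_dn) = (1.4804−9.1174)/(164.2800−89.9100) = -0.1027. V = [p*·1.4804 + (1−p*)·9.1174]/1.18 = 4.1525. B = V − Δ·S = 15.5509.
Self-financing check: at every node Δ·S+B equals the discounted successor values.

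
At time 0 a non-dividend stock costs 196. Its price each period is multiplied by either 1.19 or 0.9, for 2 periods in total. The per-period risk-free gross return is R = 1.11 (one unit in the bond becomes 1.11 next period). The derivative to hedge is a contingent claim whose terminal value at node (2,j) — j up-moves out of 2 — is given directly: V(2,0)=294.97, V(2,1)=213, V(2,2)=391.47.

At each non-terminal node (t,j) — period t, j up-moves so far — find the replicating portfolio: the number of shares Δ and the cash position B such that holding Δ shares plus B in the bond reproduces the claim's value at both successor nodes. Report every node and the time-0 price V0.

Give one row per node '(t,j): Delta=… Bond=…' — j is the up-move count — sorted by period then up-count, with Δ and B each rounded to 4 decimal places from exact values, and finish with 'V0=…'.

(0,0): Delta=1.6900 Bond=-77.3404
(1,0): Delta=-1.6024 Bond=494.9186
(1,1): Delta=2.6385 Bond=-307.0923
V0=253.8944

Since d<R<u, set p* = (R−d)/(u−d) = 0.7241; price each node as the discounted p*-expectation of its children.
At expiry t=2: V(2,0)=294.9700, V(2,1)=213.0000, V(2,2)=391.4700
  t=1,j=0: stock 176.4000 → up 209.9160 (V=213.0000), down 158.7600 (V=294.9700). Price 212.2634; hedge Δ=-1.6024, bond B=494.9186.
  t=1,j=1: stock 233.2400 → up 277.5556 (V=391.4700), down 209.9160 (V=213.0000). Price 308.3215; hedge Δ=2.6385, bond B=-307.0923.
  t=0,j=0: stock 196.0000 → up 233.2400 (V=308.3215), down 176.4000 (V=212.2634). Price 253.8944; hedge Δ=1.6900, bond B=-77.3404.
Root portfolio cost Δ·196+B reproduces V0=253.8944.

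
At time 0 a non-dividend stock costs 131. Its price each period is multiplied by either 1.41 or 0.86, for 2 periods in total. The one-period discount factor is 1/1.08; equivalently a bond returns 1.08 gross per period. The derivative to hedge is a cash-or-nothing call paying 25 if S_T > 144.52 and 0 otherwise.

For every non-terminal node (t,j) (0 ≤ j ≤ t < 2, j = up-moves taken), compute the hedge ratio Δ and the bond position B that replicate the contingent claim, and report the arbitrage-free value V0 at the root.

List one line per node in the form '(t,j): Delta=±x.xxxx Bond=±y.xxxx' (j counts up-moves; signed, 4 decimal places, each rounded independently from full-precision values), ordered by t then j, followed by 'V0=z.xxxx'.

Under the risk-neutral measure, an up-move has probability p* = (R−d)/(u−d) = 0.4000 and values discount at R = 1.08.
Payoff layer (t=2): V(2,0)=0.0000, V(2,1)=25.0000, V(2,2)=25.0000
Node (1,0) S=112.6600: V=(p*·25.0000+(1−p*)·0.0000)/1.08=9.2593; Δ=(25.0000−0.0000)/(158.8506−96.8876)=0.4035; B=V−Δ·S=-36.1953
Node (1,1) S=184.7100: V=(p*·25.0000+(1−p*)·25.0000)/1.08=23.1481; Δ=(25.0000−25.0000)/(260.4411−158.8506)=0.0000; B=V−Δ·S=23.1481
Node (0,0) S=131.0000: V=(p*·23.1481+(1−p*)·9.2593)/1.08=13.7174; Δ=(23.1481−9.2593)/(184.7100−112.6600)=0.1928; B=V−Δ·S=-11.5351
The time-0 hedge costs 13.7174, which is the no-arbitrage price.

(0,0): Delta=0.1928 Bond=-11.5351
(1,0): Delta=0.4035 Bond=-36.1953
(1,1): Delta=0.0000 Bond=23.1481
V0=13.7174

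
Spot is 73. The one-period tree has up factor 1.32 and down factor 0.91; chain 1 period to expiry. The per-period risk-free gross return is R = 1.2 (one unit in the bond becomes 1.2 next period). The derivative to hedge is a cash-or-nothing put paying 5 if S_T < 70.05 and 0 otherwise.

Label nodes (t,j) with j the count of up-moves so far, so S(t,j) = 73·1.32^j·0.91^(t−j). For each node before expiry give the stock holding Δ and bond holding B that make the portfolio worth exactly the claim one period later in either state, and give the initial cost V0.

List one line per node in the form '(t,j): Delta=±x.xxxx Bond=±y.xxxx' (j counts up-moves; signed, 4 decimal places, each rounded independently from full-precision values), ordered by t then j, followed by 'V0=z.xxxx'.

(0,0): Delta=-0.1671 Bond=13.4146
V0=1.2195

The replicating-portfolio and risk-neutral prices coincide; use p* = (1.2−0.91)/(1.32−0.91) = 0.7073 for the latter.
At expiry t=1: V(1,0)=5.0000, V(1,1)=0.0000
(0,0): S=73.0000. Δ = (V_up−V_dn)/(S_up−S_dn) = (0.0000−5.0000)/(96.3600−66.4300) = -0.1671. V = [p*·0.0000 + (1−p*)·5.0000]/1.2 = 1.2195. B = V − Δ·S = 13.4146.
The time-0 hedge costs 1.2195, which is the no-arbitrage price.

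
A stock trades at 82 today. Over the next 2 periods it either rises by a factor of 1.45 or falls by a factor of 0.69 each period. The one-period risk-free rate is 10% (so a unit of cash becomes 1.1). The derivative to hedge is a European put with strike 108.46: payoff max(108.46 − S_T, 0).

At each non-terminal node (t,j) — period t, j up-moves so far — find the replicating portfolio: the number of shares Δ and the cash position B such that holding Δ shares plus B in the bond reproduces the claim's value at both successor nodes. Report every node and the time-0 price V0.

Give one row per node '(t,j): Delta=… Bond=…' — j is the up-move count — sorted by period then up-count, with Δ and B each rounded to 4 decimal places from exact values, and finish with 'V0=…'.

(0,0): Delta=-0.4968 Bond=63.7526
(1,0): Delta=-1.0000 Bond=98.6000
(1,1): Delta=-0.2924 Bond=45.8224
V0=23.0166

No-arbitrage ⇒ martingale measure with p* = (R−d)/(u−d) = 0.5395.
Terminal payoffs: V(2,0)=69.4198, V(2,1)=26.4190, V(2,2)=0.0000
(1,0): S=56.5800. Δ = (V_up−V_dn)/(S_up−S_dn) = (26.4190−69.4198)/(82.0410−39.0402) = -1.0000. V = [p*·26.4190 + (1−p*)·69.4198]/1.1 = 42.0200. B = V − Δ·S = 98.6000.
(1,1): S=118.9000. Δ = (V_up−V_dn)/(S_up−S_dn) = (0.0000−26.4190)/(172.4050−82.0410) = -0.2924. V = [p*·0.0000 + (1−p*)·26.4190]/1.1 = 11.0606. B = V − Δ·S = 45.8224.
(0,0): S=82.0000. Δ = (V_up−V_dn)/(S_up−S_dn) = (11.0606−42.0200)/(118.9000−56.5800) = -0.4968. V = [p*·11.0606 + (1−p*)·42.0200]/1.1 = 23.0166. B = V − Δ·S = 63.7526.
The time-0 hedge costs 23.0166, which is the no-arbitrage price.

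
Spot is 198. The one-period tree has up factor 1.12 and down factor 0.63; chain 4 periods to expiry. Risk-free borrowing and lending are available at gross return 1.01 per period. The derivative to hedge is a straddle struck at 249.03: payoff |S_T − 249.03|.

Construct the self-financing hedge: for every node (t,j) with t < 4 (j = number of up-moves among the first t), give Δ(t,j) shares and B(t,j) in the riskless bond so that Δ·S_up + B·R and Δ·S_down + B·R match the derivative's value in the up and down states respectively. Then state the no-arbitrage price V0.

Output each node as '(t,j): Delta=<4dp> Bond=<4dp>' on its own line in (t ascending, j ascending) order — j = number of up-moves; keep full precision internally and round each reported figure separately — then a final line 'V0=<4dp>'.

The replicating-portfolio and risk-neutral prices coincide; use p* = (1.01−0.63)/(1.12−0.63) = 0.7755 for the latter.
Terminal payoffs: V(4,0)=217.8391, V(4,1)=193.5796, V(4,2)=150.4515, V(4,3)=73.7793, V(4,4)=62.5268
(3,0): S=49.5093. Δ = (V_up−V_dn)/(S_up−S_dn) = (193.5796−217.8391)/(55.4504−31.1909) = -1.0000. V = [p*·193.5796 + (1−p*)·217.8391]/1.01 = 197.0551. B = V − Δ·S = 246.5644.
(3,1): S=88.0165. Δ = (V_up−V_dn)/(S_up−S_dn) = (150.4515−193.5796)/(98.5785−55.4504) = -1.0000. V = [p*·150.4515 + (1−p*)·193.5796]/1.01 = 158.5478. B = V − Δ·S = 246.5644.
(3,2): S=156.4739. Δ = (V_up−V_dn)/(S_up−S_dn) = (73.7793−150.4515)/(175.2507−98.5785) = -1.0000. V = [p*·73.7793 + (1−p*)·150.4515]/1.01 = 90.0905. B = V − Δ·S = 246.5644.
(3,3): S=278.1757. Δ = (V_up−V_dn)/(S_up−S_dn) = (62.5268−73.7793)/(311.5568−175.2507) = -0.0826. V = [p*·62.5268 + (1−p*)·73.7793]/1.01 = 64.4088. B = V − Δ·S = 87.3730.
(2,0): S=78.5862. Δ = (V_up−V_dn)/(S_up−S_dn) = (158.5478−197.0551)/(88.0165−49.5093) = -1.0000. V = [p*·158.5478 + (1−p*)·197.0551]/1.01 = 165.5369. B = V − Δ·S = 244.1231.
(2,1): S=139.7088. Δ = (V_up−V_dn)/(S_up−S_dn) = (90.0905−158.5478)/(156.4739−88.0165) = -1.0000. V = [p*·90.0905 + (1−p*)·158.5478]/1.01 = 104.4143. B = V − Δ·S = 244.1231.
(2,2): S=248.3712. Δ = (V_up−V_dn)/(S_up−S_dn) = (64.4088−90.0905)/(278.1757−156.4739) = -0.2110. V = [p*·64.4088 + (1−p*)·90.0905]/1.01 = 69.4793. B = V − Δ·S = 121.8909.
(1,0): S=124.7400. Δ = (V_up−V_dn)/(S_up−S_dn) = (104.4143−165.5369)/(139.7088−78.5862) = -1.0000. V = [p*·104.4143 + (1−p*)·165.5369]/1.01 = 116.9661. B = V − Δ·S = 241.7061.
(1,1): S=221.7600. Δ = (V_up−V_dn)/(S_up−S_dn) = (69.4793−104.4143)/(248.3712−139.7088) = -0.3215. V = [p*·69.4793 + (1−p*)·104.4143]/1.01 = 76.5563. B = V − Δ·S = 147.8523.
(0,0): S=198.0000. Δ = (V_up−V_dn)/(S_up−S_dn) = (76.5563−116.9661)/(221.7600−124.7400) = -0.4165. V = [p*·76.5563 + (1−p*)·116.9661]/1.01 = 84.7801. B = V − Δ·S = 167.2490.
Self-financing check: at every node Δ·S+B equals the discounted successor values.

(0,0): Delta=-0.4165 Bond=167.2490
(1,0): Delta=-1.0000 Bond=241.7061
(1,1): Delta=-0.3215 Bond=147.8523
(2,0): Delta=-1.0000 Bond=244.1231
(2,1): Delta=-1.0000 Bond=244.1231
(2,2): Delta=-0.2110 Bond=121.8909
(3,0): Delta=-1.0000 Bond=246.5644
(3,1): Delta=-1.0000 Bond=246.5644
(3,2): Delta=-1.0000 Bond=246.5644
(3,3): Delta=-0.0826 Bond=87.3730
V0=84.7801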